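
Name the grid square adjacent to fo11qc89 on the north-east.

Longitude extended square 8; +1 → 9.
Latitude extended square 9; +1 → 10, wraps to 0, carry into subsquare.
Latitude subsquare c = 2; +1 → 3 = d.

FO11qd90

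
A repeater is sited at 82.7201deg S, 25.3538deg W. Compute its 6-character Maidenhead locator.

Add 180° to longitude and 90° to latitude: 154.6462, 7.2799.
Field: lon ⌊154.6462/20⌋ = 7 → H; lat ⌊7.2799/10⌋ = 0 → A.
Square: lon ⌊14.6462/2⌋ = 7; lat ⌊7.2799/1⌋ = 7.
Subsquare: lon ⌊0.6462/0.0833333⌋ = 7 → h; lat ⌊0.2799/0.0416667⌋ = 6 → g.

HA77hg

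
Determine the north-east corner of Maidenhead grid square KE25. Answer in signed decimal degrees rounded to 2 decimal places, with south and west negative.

Field K=10, E=4: +10·20° lon, +4·10° lat → SW at lon 20°, lat -50°.
Square 2, 5: +2·2° lon, +5·1° lat → SW at lon 24°, lat -45°.
Cell spans 2° lon × 1° lat. NE corner is SW corner plus one full cell.
latitude -44.00, longitude 26.00.

-44.00, 26.00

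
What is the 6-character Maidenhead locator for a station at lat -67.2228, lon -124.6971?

CC72ps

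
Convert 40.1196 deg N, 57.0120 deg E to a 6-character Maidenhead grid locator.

Shift to the Maidenhead origin (180°W, 90°S): lon 237.0120, lat 130.1196.
Field (20°×10°, letters A–R): lon ⌊237.0120/20⌋ = 11 → L; lat ⌊130.1196/10⌋ = 13 → N.
Square (2°×1°, digits 0–9): lon ⌊17.0120/2⌋ = 8; lat ⌊0.1196/1⌋ = 0.
Subsquare (5′×2.5′, letters a–x): lon ⌊1.0120/0.0833333⌋ = 12 → m; lat ⌊0.1196/0.0416667⌋ = 2 → c.

LN80mc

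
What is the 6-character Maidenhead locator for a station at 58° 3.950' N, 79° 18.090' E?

MO98pb

Shift to the Maidenhead origin (180°W, 90°S): lon 259.3015, lat 148.0658.
Field: lon ⌊259.3015/20⌋ = 12 → M; lat ⌊148.0658/10⌋ = 14 → O.
Square: lon ⌊19.3015/2⌋ = 9; lat ⌊8.0658/1⌋ = 8.
Subsquare: lon ⌊1.3015/0.0833333⌋ = 15 → p; lat ⌊0.0658/0.0416667⌋ = 1 → b.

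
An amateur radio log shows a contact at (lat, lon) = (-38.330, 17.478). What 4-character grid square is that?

JF81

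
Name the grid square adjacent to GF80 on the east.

Longitude square 8; +1 → 9.
The latitude characters are unchanged.

GF90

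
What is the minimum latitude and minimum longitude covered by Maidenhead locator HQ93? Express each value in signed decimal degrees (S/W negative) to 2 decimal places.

Field H=7, Q=16: +7·20° lon, +16·10° lat → SW at lon -40°, lat 70°.
Square 9, 3: +9·2° lon, +3·1° lat → SW at lon -22°, lat 73°.
latitude 73.00, longitude -22.00.

73.00, -22.00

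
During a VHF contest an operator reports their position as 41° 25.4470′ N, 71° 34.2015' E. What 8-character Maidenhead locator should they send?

MN51sk81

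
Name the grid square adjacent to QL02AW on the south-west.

Longitude subsquare a = 0; −1 → -1, wraps to 23 = x, carry into square.
Longitude square 0; −1 → -1, wraps to 9, carry into field.
Longitude field Q = 16; −1 → 15 = P.
Latitude subsquare w = 22; −1 → 21 = v.

PL92xv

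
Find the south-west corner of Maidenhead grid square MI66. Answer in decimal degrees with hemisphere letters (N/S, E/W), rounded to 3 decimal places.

Field M=12, I=8: +12·20° lon, +8·10° lat → SW at lon 60°, lat -10°.
Square 6, 6: +6·2° lon, +6·1° lat → SW at lon 72°, lat -4°.
latitude 4.000° S, longitude 72.000° E.

4.000° S, 72.000° E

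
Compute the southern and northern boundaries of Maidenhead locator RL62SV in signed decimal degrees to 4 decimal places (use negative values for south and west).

22.8750, 22.9167

Field R=17, L=11: +17·20° lon, +11·10° lat → SW at lon 160°, lat 20°.
Square 6, 2: +6·2° lon, +2·1° lat → SW at lon 172°, lat 22°.
Subsquare s=18, v=21: +18·0.0833333° lon, +21·0.0416667° lat → SW at lon 173.5°, lat 22.875°.
Cell spans 0.0833333° lon × 0.0416667° lat.
south 22.8750, north 22.9167.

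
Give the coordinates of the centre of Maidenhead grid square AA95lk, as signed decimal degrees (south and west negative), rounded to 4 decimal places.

Field A=0, A=0: +0·20° lon, +0·10° lat → SW at lon -180°, lat -90°.
Square 9, 5: +9·2° lon, +5·1° lat → SW at lon -162°, lat -85°.
Subsquare l=11, k=10: +11·0.0833333° lon, +10·0.0416667° lat → SW at lon -161.083°, lat -84.5833°.
Cell spans 0.0833333° lon × 0.0416667° lat. Centre is SW corner plus half of each.
latitude -84.5625, longitude -161.0417.

-84.5625, -161.0417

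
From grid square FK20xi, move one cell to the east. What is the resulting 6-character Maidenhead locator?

FK30ai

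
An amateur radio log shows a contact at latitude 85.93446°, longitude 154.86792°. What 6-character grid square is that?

QR75kw

Add 180° to longitude and 90° to latitude: 334.8679, 175.9345.
Field: lon ⌊334.8679/20⌋ = 16 → Q; lat ⌊175.9345/10⌋ = 17 → R.
Square: lon ⌊14.8679/2⌋ = 7; lat ⌊5.9345/1⌋ = 5.
Subsquare: lon ⌊0.8679/0.0833333⌋ = 10 → k; lat ⌊0.9345/0.0416667⌋ = 22 → w.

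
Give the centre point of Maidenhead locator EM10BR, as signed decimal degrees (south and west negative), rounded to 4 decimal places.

Field E=4, M=12: +4·20° lon, +12·10° lat → SW at lon -100°, lat 30°.
Square 1, 0: +1·2° lon, +0·1° lat → SW at lon -98°, lat 30°.
Subsquare b=1, r=17: +1·0.0833333° lon, +17·0.0416667° lat → SW at lon -97.9167°, lat 30.7083°.
Cell spans 0.0833333° lon × 0.0416667° lat. Centre is SW corner plus half of each.
latitude 30.7292, longitude -97.8750.

30.7292, -97.8750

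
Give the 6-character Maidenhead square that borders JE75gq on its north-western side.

JE75fr

Longitude subsquare g = 6; −1 → 5 = f.
Latitude subsquare q = 16; +1 → 17 = r.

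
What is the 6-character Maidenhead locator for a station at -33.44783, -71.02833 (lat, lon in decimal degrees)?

Offset from 180°W / 90°S: lon 108.9717°, lat 56.5522°.
Field: 108.9717/20 → 5 → F, 56.5522/10 → 5 → F; chars FF.
Square: 8.9717/2 → 4, 6.5522/1 → 6; chars 46.
Subsquare: 0.9717/0.0833333 → 11 → l, 0.5522/0.0416667 → 13 → n; chars ln.

FF46ln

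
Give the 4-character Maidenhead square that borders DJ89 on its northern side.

DK80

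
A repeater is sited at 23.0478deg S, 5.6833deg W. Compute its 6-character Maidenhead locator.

IG76dw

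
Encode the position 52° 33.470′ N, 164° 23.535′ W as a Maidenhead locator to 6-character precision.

AO72tn

Add 180° to longitude and 90° to latitude: 15.6078, 142.5578.
Field: lon ⌊15.6078/20⌋ = 0 → A; lat ⌊142.5578/10⌋ = 14 → O.
Square: lon ⌊15.6078/2⌋ = 7; lat ⌊2.5578/1⌋ = 2.
Subsquare: lon ⌊1.6078/0.0833333⌋ = 19 → t; lat ⌊0.5578/0.0416667⌋ = 13 → n.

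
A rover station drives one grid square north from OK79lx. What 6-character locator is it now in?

OL70la

Latitude subsquare x = 23; +1 → 24, wraps to 0 = a, carry into square.
Latitude square 9; +1 → 10, wraps to 0, carry into field.
Latitude field K = 10; +1 → 11 = L.
The longitude characters are unchanged.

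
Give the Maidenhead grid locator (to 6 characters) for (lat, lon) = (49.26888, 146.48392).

QN39fg

Offset from 180°W / 90°S: lon 326.4839°, lat 139.2689°.
Field: 326.4839/20 → 16 → Q, 139.2689/10 → 13 → N; chars QN.
Square: 6.4839/2 → 3, 9.2689/1 → 9; chars 39.
Subsquare: 0.4839/0.0833333 → 5 → f, 0.2689/0.0416667 → 6 → g; chars fg.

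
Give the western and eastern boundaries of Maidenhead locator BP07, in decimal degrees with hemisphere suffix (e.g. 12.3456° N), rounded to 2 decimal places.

Field B=1, P=15: +1·20° lon, +15·10° lat → SW at lon -160°, lat 60°.
Square 0, 7: +0·2° lon, +7·1° lat → SW at lon -160°, lat 67°.
Cell spans 2° lon × 1° lat.
west 160.00° W, east 158.00° W.

160.00° W, 158.00° W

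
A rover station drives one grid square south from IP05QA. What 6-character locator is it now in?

Latitude subsquare a = 0; −1 → -1, wraps to 23 = x, carry into square.
Latitude square 5; −1 → 4.
The longitude characters are unchanged.

IP04qx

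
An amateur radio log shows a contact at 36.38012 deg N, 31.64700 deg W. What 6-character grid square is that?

HM46ej

Add 180° to longitude and 90° to latitude: 148.3530, 126.3801.
Field: 148.3530/20 → 7 → H, 126.3801/10 → 12 → M; chars HM.
Square: 8.3530/2 → 4, 6.3801/1 → 6; chars 46.
Subsquare: 0.3530/0.0833333 → 4 → e, 0.3801/0.0416667 → 9 → j; chars ej.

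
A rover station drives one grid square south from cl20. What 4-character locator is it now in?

CK29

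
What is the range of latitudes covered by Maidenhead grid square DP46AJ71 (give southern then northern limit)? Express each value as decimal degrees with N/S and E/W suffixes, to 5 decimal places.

66.37917° N, 66.38333° N

Field D=3, P=15: +3·20° lon, +15·10° lat → SW at lon -120°, lat 60°.
Square 4, 6: +4·2° lon, +6·1° lat → SW at lon -112°, lat 66°.
Subsquare a=0, j=9: +0·0.0833333° lon, +9·0.0416667° lat → SW at lon -112°, lat 66.375°.
Extended square 7, 1: +7·0.00833333° lon, +1·0.00416667° lat → SW at lon -111.942°, lat 66.3792°.
Cell spans 0.00833333° lon × 0.00416667° lat.
south 66.37917° N, north 66.38333° N.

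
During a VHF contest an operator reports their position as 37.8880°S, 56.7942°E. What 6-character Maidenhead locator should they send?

Add 180° to longitude and 90° to latitude: 236.7942, 52.1120.
Field (20°×10°, letters A–R): lon ⌊236.7942/20⌋ = 11 → L; lat ⌊52.1120/10⌋ = 5 → F.
Square (2°×1°, digits 0–9): lon ⌊16.7942/2⌋ = 8; lat ⌊2.1120/1⌋ = 2.
Subsquare (5′×2.5′, letters a–x): lon ⌊0.7942/0.0833333⌋ = 9 → j; lat ⌊0.1120/0.0416667⌋ = 2 → c.

LF82jc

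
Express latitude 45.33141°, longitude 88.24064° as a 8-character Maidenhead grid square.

Add 180° to longitude and 90° to latitude: 268.24064, 135.33141.
Field: lon ⌊268.24064/20⌋ = 13 → N; lat ⌊135.33141/10⌋ = 13 → N.
Square: lon ⌊8.24064/2⌋ = 4; lat ⌊5.33141/1⌋ = 5.
Subsquare: lon ⌊0.24064/0.0833333⌋ = 2 → c; lat ⌊0.33141/0.0416667⌋ = 7 → h.
Extended square: lon ⌊0.07397/0.00833333⌋ = 8; lat ⌊0.03974/0.00416667⌋ = 9.

NN45ch89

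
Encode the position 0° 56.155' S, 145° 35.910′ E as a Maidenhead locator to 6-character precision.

Offset from 180°W / 90°S: lon 325.5985°, lat 89.0641°.
Field (20°×10°, letters A–R): 325.5985/20 → 16 → Q, 89.0641/10 → 8 → I; chars QI.
Square (2°×1°, digits 0–9): 5.5985/2 → 2, 9.0641/1 → 9; chars 29.
Subsquare (5′×2.5′, letters a–x): 1.5985/0.0833333 → 19 → t, 0.0641/0.0416667 → 1 → b; chars tb.

QI29tb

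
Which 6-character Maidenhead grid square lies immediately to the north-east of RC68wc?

Longitude subsquare w = 22; +1 → 23 = x.
Latitude subsquare c = 2; +1 → 3 = d.

RC68xd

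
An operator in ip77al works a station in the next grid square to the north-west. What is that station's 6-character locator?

IP67xm

Longitude subsquare a = 0; −1 → -1, wraps to 23 = x, carry into square.
Longitude square 7; −1 → 6.
Latitude subsquare l = 11; +1 → 12 = m.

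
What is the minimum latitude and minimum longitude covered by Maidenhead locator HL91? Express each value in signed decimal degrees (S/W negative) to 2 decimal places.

Field H=7, L=11: +7·20° lon, +11·10° lat → SW at lon -40°, lat 20°.
Square 9, 1: +9·2° lon, +1·1° lat → SW at lon -22°, lat 21°.
latitude 21.00, longitude -22.00.

21.00, -22.00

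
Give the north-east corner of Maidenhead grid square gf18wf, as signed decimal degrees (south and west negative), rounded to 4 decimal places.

-31.7500, -56.0833

Field G=6, F=5: +6·20° lon, +5·10° lat → SW at lon -60°, lat -40°.
Square 1, 8: +1·2° lon, +8·1° lat → SW at lon -58°, lat -32°.
Subsquare w=22, f=5: +22·0.0833333° lon, +5·0.0416667° lat → SW at lon -56.1667°, lat -31.7917°.
Cell spans 0.0833333° lon × 0.0416667° lat. NE corner is SW corner plus one full cell.
latitude -31.7500, longitude -56.0833.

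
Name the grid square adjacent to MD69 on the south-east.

Longitude square 6; +1 → 7.
Latitude square 9; −1 → 8.

MD78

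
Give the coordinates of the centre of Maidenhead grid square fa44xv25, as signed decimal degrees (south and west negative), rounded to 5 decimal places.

-85.10208, -70.06250

Field F=5, A=0: +5·20° lon, +0·10° lat → SW at lon -80°, lat -90°.
Square 4, 4: +4·2° lon, +4·1° lat → SW at lon -72°, lat -86°.
Subsquare x=23, v=21: +23·0.0833333° lon, +21·0.0416667° lat → SW at lon -70.0833°, lat -85.125°.
Extended square 2, 5: +2·0.00833333° lon, +5·0.00416667° lat → SW at lon -70.0667°, lat -85.1042°.
Cell spans 0.00833333° lon × 0.00416667° lat. Centre is SW corner plus half of each.
latitude -85.10208, longitude -70.06250.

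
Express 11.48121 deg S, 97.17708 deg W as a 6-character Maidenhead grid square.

Shift to the Maidenhead origin (180°W, 90°S): lon 82.8229, lat 78.5188.
Field (20°×10°, letters A–R): lon ⌊82.8229/20⌋ = 4 → E; lat ⌊78.5188/10⌋ = 7 → H.
Square (2°×1°, digits 0–9): lon ⌊2.8229/2⌋ = 1; lat ⌊8.5188/1⌋ = 8.
Subsquare (5′×2.5′, letters a–x): lon ⌊0.8229/0.0833333⌋ = 9 → j; lat ⌊0.5188/0.0416667⌋ = 12 → m.

EH18jm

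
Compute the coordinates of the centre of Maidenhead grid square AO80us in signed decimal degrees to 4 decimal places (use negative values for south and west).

50.7708, -162.2917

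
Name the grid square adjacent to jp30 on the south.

Latitude square 0; −1 → -1, wraps to 9, carry into field.
Latitude field P = 15; −1 → 14 = O.
The longitude characters are unchanged.

JO39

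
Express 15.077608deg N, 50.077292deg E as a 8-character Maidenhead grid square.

LK55ab98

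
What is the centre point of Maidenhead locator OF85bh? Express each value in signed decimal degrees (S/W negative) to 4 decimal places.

-34.6875, 116.1250

Field O=14, F=5: +14·20° lon, +5·10° lat → SW at lon 100°, lat -40°.
Square 8, 5: +8·2° lon, +5·1° lat → SW at lon 116°, lat -35°.
Subsquare b=1, h=7: +1·0.0833333° lon, +7·0.0416667° lat → SW at lon 116.083°, lat -34.7083°.
Cell spans 0.0833333° lon × 0.0416667° lat. Centre is SW corner plus half of each.
latitude -34.6875, longitude 116.1250.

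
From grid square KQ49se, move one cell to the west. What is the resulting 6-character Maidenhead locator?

KQ49re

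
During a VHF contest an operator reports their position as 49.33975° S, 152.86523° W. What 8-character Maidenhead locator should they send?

BE30np68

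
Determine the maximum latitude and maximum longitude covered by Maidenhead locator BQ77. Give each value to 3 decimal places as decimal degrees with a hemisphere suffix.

Field B=1, Q=16: +1·20° lon, +16·10° lat → SW at lon -160°, lat 70°.
Square 7, 7: +7·2° lon, +7·1° lat → SW at lon -146°, lat 77°.
Cell spans 2° lon × 1° lat. NE corner is SW corner plus one full cell.
latitude 78.000° N, longitude 144.000° W.

78.000° N, 144.000° W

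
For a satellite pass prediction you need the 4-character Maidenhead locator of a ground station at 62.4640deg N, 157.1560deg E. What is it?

QP82

Shift to the Maidenhead origin (180°W, 90°S): lon 337.16, lat 152.46.
Field (20°×10°, letters A–R): lon ⌊337.16/20⌋ = 16 → Q; lat ⌊152.46/10⌋ = 15 → P.
Square (2°×1°, digits 0–9): lon ⌊17.16/2⌋ = 8; lat ⌊2.46/1⌋ = 2.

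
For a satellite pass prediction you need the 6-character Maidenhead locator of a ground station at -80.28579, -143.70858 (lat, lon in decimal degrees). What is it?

Offset from 180°W / 90°S: lon 36.2914°, lat 9.7142°.
Field (20°×10°, letters A–R): lon ⌊36.2914/20⌋ = 1 → B; lat ⌊9.7142/10⌋ = 0 → A.
Square (2°×1°, digits 0–9): lon ⌊16.2914/2⌋ = 8; lat ⌊9.7142/1⌋ = 9.
Subsquare (5′×2.5′, letters a–x): lon ⌊0.2914/0.0833333⌋ = 3 → d; lat ⌊0.7142/0.0416667⌋ = 17 → r.

BA89dr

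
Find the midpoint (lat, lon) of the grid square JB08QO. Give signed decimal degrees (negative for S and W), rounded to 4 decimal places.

-71.3958, 1.3750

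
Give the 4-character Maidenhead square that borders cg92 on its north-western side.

CG83

Longitude square 9; −1 → 8.
Latitude square 2; +1 → 3.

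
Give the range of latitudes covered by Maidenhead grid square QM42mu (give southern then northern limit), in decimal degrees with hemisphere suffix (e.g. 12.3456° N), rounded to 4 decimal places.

32.8333° N, 32.8750° N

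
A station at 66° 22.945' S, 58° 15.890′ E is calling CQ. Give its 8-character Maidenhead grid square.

Shift to the Maidenhead origin (180°W, 90°S): lon 238.26483, lat 23.61758.
Field: lon ⌊238.26483/20⌋ = 11 → L; lat ⌊23.61758/10⌋ = 2 → C.
Square: lon ⌊18.26483/2⌋ = 9; lat ⌊3.61758/1⌋ = 3.
Subsquare: lon ⌊0.26483/0.0833333⌋ = 3 → d; lat ⌊0.61758/0.0416667⌋ = 14 → o.
Extended square: lon ⌊0.01483/0.00833333⌋ = 1; lat ⌊0.03425/0.00416667⌋ = 8.

LC93do18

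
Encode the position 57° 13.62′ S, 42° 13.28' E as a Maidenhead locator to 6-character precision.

LD12cs

Shift to the Maidenhead origin (180°W, 90°S): lon 222.2213, lat 32.7730.
Field: 222.2213/20 → 11 → L, 32.7730/10 → 3 → D; chars LD.
Square: 2.2213/2 → 1, 2.7730/1 → 2; chars 12.
Subsquare: 0.2213/0.0833333 → 2 → c, 0.7730/0.0416667 → 18 → s; chars cs.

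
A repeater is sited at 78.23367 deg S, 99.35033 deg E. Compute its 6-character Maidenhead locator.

NB91qs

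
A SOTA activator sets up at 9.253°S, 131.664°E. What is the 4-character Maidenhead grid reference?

Shift to the Maidenhead origin (180°W, 90°S): lon 311.66, lat 80.75.
Field: 311.66/20 → 15 → P, 80.75/10 → 8 → I; chars PI.
Square: 11.66/2 → 5, 0.75/1 → 0; chars 50.

PI50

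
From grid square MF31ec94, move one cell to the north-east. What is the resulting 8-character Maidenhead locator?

Longitude extended square 9; +1 → 10, wraps to 0, carry into subsquare.
Longitude subsquare e = 4; +1 → 5 = f.
Latitude extended square 4; +1 → 5.

MF31fc05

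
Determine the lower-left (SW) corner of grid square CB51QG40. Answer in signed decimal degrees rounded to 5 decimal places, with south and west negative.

-78.75000, -128.63333

Field C=2, B=1: +2·20° lon, +1·10° lat → SW at lon -140°, lat -80°.
Square 5, 1: +5·2° lon, +1·1° lat → SW at lon -130°, lat -79°.
Subsquare q=16, g=6: +16·0.0833333° lon, +6·0.0416667° lat → SW at lon -128.667°, lat -78.75°.
Extended square 4, 0: +4·0.00833333° lon, +0·0.00416667° lat → SW at lon -128.633°, lat -78.75°.
latitude -78.75000, longitude -128.63333.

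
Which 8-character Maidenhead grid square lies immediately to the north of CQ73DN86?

CQ73dn87

Latitude extended square 6; +1 → 7.
The longitude characters are unchanged.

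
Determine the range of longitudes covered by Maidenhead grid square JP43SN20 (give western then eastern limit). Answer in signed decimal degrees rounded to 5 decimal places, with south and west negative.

9.51667, 9.52500

Field J=9, P=15: +9·20° lon, +15·10° lat → SW at lon 0°, lat 60°.
Square 4, 3: +4·2° lon, +3·1° lat → SW at lon 8°, lat 63°.
Subsquare s=18, n=13: +18·0.0833333° lon, +13·0.0416667° lat → SW at lon 9.5°, lat 63.5417°.
Extended square 2, 0: +2·0.00833333° lon, +0·0.00416667° lat → SW at lon 9.51667°, lat 63.5417°.
Cell spans 0.00833333° lon × 0.00416667° lat.
west 9.51667, east 9.52500.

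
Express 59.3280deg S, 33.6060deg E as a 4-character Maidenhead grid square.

KD60

Shift to the Maidenhead origin (180°W, 90°S): lon 213.61, lat 30.67.
Field: lon ⌊213.61/20⌋ = 10 → K; lat ⌊30.67/10⌋ = 3 → D.
Square: lon ⌊13.61/2⌋ = 6; lat ⌊0.67/1⌋ = 0.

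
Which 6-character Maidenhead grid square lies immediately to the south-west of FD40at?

Longitude subsquare a = 0; −1 → -1, wraps to 23 = x, carry into square.
Longitude square 4; −1 → 3.
Latitude subsquare t = 19; −1 → 18 = s.

FD30xs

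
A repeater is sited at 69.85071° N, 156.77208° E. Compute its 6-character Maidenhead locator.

QP89ju

Add 180° to longitude and 90° to latitude: 336.7721, 159.8507.
Field (20°×10°, letters A–R): 336.7721/20 → 16 → Q, 159.8507/10 → 15 → P; chars QP.
Square (2°×1°, digits 0–9): 16.7721/2 → 8, 9.8507/1 → 9; chars 89.
Subsquare (5′×2.5′, letters a–x): 0.7721/0.0833333 → 9 → j, 0.8507/0.0416667 → 20 → u; chars ju.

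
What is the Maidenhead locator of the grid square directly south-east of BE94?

CE03

Longitude square 9; +1 → 10, wraps to 0, carry into field.
Longitude field B = 1; +1 → 2 = C.
Latitude square 4; −1 → 3.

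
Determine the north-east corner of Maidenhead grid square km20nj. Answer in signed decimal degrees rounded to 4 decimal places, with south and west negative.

30.4167, 25.1667

Field K=10, M=12: +10·20° lon, +12·10° lat → SW at lon 20°, lat 30°.
Square 2, 0: +2·2° lon, +0·1° lat → SW at lon 24°, lat 30°.
Subsquare n=13, j=9: +13·0.0833333° lon, +9·0.0416667° lat → SW at lon 25.0833°, lat 30.375°.
Cell spans 0.0833333° lon × 0.0416667° lat. NE corner is SW corner plus one full cell.
latitude 30.4167, longitude 25.1667.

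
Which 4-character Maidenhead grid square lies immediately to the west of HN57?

HN47

Longitude square 5; −1 → 4.
The latitude characters are unchanged.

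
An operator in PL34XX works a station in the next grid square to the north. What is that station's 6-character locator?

PL35xa

Latitude subsquare x = 23; +1 → 24, wraps to 0 = a, carry into square.
Latitude square 4; +1 → 5.
The longitude characters are unchanged.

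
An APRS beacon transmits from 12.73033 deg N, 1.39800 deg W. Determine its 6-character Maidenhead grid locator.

IK92hr

Shift to the Maidenhead origin (180°W, 90°S): lon 178.6020, lat 102.7303.
Field (20°×10°, letters A–R): 178.6020/20 → 8 → I, 102.7303/10 → 10 → K; chars IK.
Square (2°×1°, digits 0–9): 18.6020/2 → 9, 2.7303/1 → 2; chars 92.
Subsquare (5′×2.5′, letters a–x): 0.6020/0.0833333 → 7 → h, 0.7303/0.0416667 → 17 → r; chars hr.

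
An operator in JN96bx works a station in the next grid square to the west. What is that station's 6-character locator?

JN96ax

Longitude subsquare b = 1; −1 → 0 = a.
The latitude characters are unchanged.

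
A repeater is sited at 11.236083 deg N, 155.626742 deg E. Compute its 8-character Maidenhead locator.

QK71tf56

Shift to the Maidenhead origin (180°W, 90°S): lon 335.62674, lat 101.23608.
Field: lon ⌊335.62674/20⌋ = 16 → Q; lat ⌊101.23608/10⌋ = 10 → K.
Square: lon ⌊15.62674/2⌋ = 7; lat ⌊1.23608/1⌋ = 1.
Subsquare: lon ⌊1.62674/0.0833333⌋ = 19 → t; lat ⌊0.23608/0.0416667⌋ = 5 → f.
Extended square: lon ⌊0.04341/0.00833333⌋ = 5; lat ⌊0.02775/0.00416667⌋ = 6.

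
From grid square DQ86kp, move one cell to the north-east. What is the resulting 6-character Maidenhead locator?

DQ86lq

Longitude subsquare k = 10; +1 → 11 = l.
Latitude subsquare p = 15; +1 → 16 = q.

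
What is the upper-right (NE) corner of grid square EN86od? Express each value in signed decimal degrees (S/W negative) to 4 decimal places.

Field E=4, N=13: +4·20° lon, +13·10° lat → SW at lon -100°, lat 40°.
Square 8, 6: +8·2° lon, +6·1° lat → SW at lon -84°, lat 46°.
Subsquare o=14, d=3: +14·0.0833333° lon, +3·0.0416667° lat → SW at lon -82.8333°, lat 46.125°.
Cell spans 0.0833333° lon × 0.0416667° lat. NE corner is SW corner plus one full cell.
latitude 46.1667, longitude -82.7500.

46.1667, -82.7500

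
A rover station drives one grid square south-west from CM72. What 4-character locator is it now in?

Longitude square 7; −1 → 6.
Latitude square 2; −1 → 1.

CM61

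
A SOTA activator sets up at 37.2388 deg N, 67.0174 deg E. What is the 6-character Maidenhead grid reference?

MM37mf

Add 180° to longitude and 90° to latitude: 247.0174, 127.2388.
Field (20°×10°, letters A–R): lon ⌊247.0174/20⌋ = 12 → M; lat ⌊127.2388/10⌋ = 12 → M.
Square (2°×1°, digits 0–9): lon ⌊7.0174/2⌋ = 3; lat ⌊7.2388/1⌋ = 7.
Subsquare (5′×2.5′, letters a–x): lon ⌊1.0174/0.0833333⌋ = 12 → m; lat ⌊0.2388/0.0416667⌋ = 5 → f.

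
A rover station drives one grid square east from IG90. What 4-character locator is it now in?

JG00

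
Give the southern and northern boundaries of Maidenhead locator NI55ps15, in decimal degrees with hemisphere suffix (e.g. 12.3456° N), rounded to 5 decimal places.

Field N=13, I=8: +13·20° lon, +8·10° lat → SW at lon 80°, lat -10°.
Square 5, 5: +5·2° lon, +5·1° lat → SW at lon 90°, lat -5°.
Subsquare p=15, s=18: +15·0.0833333° lon, +18·0.0416667° lat → SW at lon 91.25°, lat -4.25°.
Extended square 1, 5: +1·0.00833333° lon, +5·0.00416667° lat → SW at lon 91.2583°, lat -4.22917°.
Cell spans 0.00833333° lon × 0.00416667° lat.
south 4.22917° S, north 4.22500° S.

4.22917° S, 4.22500° S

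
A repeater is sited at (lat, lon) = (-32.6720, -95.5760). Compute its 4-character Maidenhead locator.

EF27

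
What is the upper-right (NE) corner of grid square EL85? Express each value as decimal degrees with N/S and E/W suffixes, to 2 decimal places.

Field E=4, L=11: +4·20° lon, +11·10° lat → SW at lon -100°, lat 20°.
Square 8, 5: +8·2° lon, +5·1° lat → SW at lon -84°, lat 25°.
Cell spans 2° lon × 1° lat. NE corner is SW corner plus one full cell.
latitude 26.00° N, longitude 82.00° W.

26.00° N, 82.00° W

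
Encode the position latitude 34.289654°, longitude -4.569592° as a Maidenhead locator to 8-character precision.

Offset from 180°W / 90°S: lon 175.43041°, lat 124.28965°.
Field: 175.43041/20 → 8 → I, 124.28965/10 → 12 → M; chars IM.
Square: 15.43041/2 → 7, 4.28965/1 → 4; chars 74.
Subsquare: 1.43041/0.0833333 → 17 → r, 0.28965/0.0416667 → 6 → g; chars rg.
Extended square: 0.01374/0.00833333 → 1, 0.03965/0.00416667 → 9; chars 19.

IM74rg19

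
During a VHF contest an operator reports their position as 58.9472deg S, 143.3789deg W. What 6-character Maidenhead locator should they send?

BD81hb

Offset from 180°W / 90°S: lon 36.6211°, lat 31.0528°.
Field (20°×10°, letters A–R): lon ⌊36.6211/20⌋ = 1 → B; lat ⌊31.0528/10⌋ = 3 → D.
Square (2°×1°, digits 0–9): lon ⌊16.6211/2⌋ = 8; lat ⌊1.0528/1⌋ = 1.
Subsquare (5′×2.5′, letters a–x): lon ⌊0.6211/0.0833333⌋ = 7 → h; lat ⌊0.0528/0.0416667⌋ = 1 → b.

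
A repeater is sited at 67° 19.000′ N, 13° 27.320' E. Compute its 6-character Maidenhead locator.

Add 180° to longitude and 90° to latitude: 193.4553, 157.3167.
Field (20°×10°, letters A–R): 193.4553/20 → 9 → J, 157.3167/10 → 15 → P; chars JP.
Square (2°×1°, digits 0–9): 13.4553/2 → 6, 7.3167/1 → 7; chars 67.
Subsquare (5′×2.5′, letters a–x): 1.4553/0.0833333 → 17 → r, 0.3167/0.0416667 → 7 → h; chars rh.

JP67rh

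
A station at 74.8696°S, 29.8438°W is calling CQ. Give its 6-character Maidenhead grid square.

HB55bd

Shift to the Maidenhead origin (180°W, 90°S): lon 150.1562, lat 15.1304.
Field: 150.1562/20 → 7 → H, 15.1304/10 → 1 → B; chars HB.
Square: 10.1562/2 → 5, 5.1304/1 → 5; chars 55.
Subsquare: 0.1562/0.0833333 → 1 → b, 0.1304/0.0416667 → 3 → d; chars bd.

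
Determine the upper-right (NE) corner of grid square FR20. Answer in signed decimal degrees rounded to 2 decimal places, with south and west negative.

81.00, -74.00

Field F=5, R=17: +5·20° lon, +17·10° lat → SW at lon -80°, lat 80°.
Square 2, 0: +2·2° lon, +0·1° lat → SW at lon -76°, lat 80°.
Cell spans 2° lon × 1° lat. NE corner is SW corner plus one full cell.
latitude 81.00, longitude -74.00.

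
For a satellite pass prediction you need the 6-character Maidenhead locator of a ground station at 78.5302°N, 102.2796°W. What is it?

DQ88um

Add 180° to longitude and 90° to latitude: 77.7204, 168.5302.
Field (20°×10°, letters A–R): lon ⌊77.7204/20⌋ = 3 → D; lat ⌊168.5302/10⌋ = 16 → Q.
Square (2°×1°, digits 0–9): lon ⌊17.7204/2⌋ = 8; lat ⌊8.5302/1⌋ = 8.
Subsquare (5′×2.5′, letters a–x): lon ⌊1.7204/0.0833333⌋ = 20 → u; lat ⌊0.5302/0.0416667⌋ = 12 → m.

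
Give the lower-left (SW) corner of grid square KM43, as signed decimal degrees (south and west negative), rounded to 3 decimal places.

Field K=10, M=12: +10·20° lon, +12·10° lat → SW at lon 20°, lat 30°.
Square 4, 3: +4·2° lon, +3·1° lat → SW at lon 28°, lat 33°.
latitude 33.000, longitude 28.000.

33.000, 28.000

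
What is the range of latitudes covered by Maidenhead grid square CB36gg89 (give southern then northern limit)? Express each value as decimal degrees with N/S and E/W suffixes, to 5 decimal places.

Field C=2, B=1: +2·20° lon, +1·10° lat → SW at lon -140°, lat -80°.
Square 3, 6: +3·2° lon, +6·1° lat → SW at lon -134°, lat -74°.
Subsquare g=6, g=6: +6·0.0833333° lon, +6·0.0416667° lat → SW at lon -133.5°, lat -73.75°.
Extended square 8, 9: +8·0.00833333° lon, +9·0.00416667° lat → SW at lon -133.433°, lat -73.7125°.
Cell spans 0.00833333° lon × 0.00416667° lat.
south 73.71250° S, north 73.70833° S.

73.71250° S, 73.70833° S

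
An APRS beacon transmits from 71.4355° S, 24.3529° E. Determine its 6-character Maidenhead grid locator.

KB28en

Add 180° to longitude and 90° to latitude: 204.3529, 18.5645.
Field: lon ⌊204.3529/20⌋ = 10 → K; lat ⌊18.5645/10⌋ = 1 → B.
Square: lon ⌊4.3529/2⌋ = 2; lat ⌊8.5645/1⌋ = 8.
Subsquare: lon ⌊0.3529/0.0833333⌋ = 4 → e; lat ⌊0.5645/0.0416667⌋ = 13 → n.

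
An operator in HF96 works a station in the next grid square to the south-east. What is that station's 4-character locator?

IF05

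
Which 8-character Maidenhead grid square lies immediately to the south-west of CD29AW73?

CD29aw62

Longitude extended square 7; −1 → 6.
Latitude extended square 3; −1 → 2.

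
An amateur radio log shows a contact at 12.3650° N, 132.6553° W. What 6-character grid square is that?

CK32qi

Shift to the Maidenhead origin (180°W, 90°S): lon 47.3447, lat 102.3650.
Field (20°×10°, letters A–R): lon ⌊47.3447/20⌋ = 2 → C; lat ⌊102.3650/10⌋ = 10 → K.
Square (2°×1°, digits 0–9): lon ⌊7.3447/2⌋ = 3; lat ⌊2.3650/1⌋ = 2.
Subsquare (5′×2.5′, letters a–x): lon ⌊1.3447/0.0833333⌋ = 16 → q; lat ⌊0.3650/0.0416667⌋ = 8 → i.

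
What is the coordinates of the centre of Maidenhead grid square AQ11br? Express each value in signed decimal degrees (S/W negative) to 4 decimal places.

71.7292, -177.8750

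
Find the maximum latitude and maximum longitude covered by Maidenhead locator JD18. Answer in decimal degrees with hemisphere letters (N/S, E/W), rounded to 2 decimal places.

51.00° S, 4.00° E

Field J=9, D=3: +9·20° lon, +3·10° lat → SW at lon 0°, lat -60°.
Square 1, 8: +1·2° lon, +8·1° lat → SW at lon 2°, lat -52°.
Cell spans 2° lon × 1° lat. NE corner is SW corner plus one full cell.
latitude 51.00° S, longitude 4.00° E.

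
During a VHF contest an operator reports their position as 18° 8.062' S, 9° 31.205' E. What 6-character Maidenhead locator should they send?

JH41su

Offset from 180°W / 90°S: lon 189.5201°, lat 71.8656°.
Field: 189.5201/20 → 9 → J, 71.8656/10 → 7 → H; chars JH.
Square: 9.5201/2 → 4, 1.8656/1 → 1; chars 41.
Subsquare: 1.5201/0.0833333 → 18 → s, 0.8656/0.0416667 → 20 → u; chars su.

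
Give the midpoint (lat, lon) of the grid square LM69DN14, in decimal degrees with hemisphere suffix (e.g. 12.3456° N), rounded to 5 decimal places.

39.56042° N, 52.26250° E

Field L=11, M=12: +11·20° lon, +12·10° lat → SW at lon 40°, lat 30°.
Square 6, 9: +6·2° lon, +9·1° lat → SW at lon 52°, lat 39°.
Subsquare d=3, n=13: +3·0.0833333° lon, +13·0.0416667° lat → SW at lon 52.25°, lat 39.5417°.
Extended square 1, 4: +1·0.00833333° lon, +4·0.00416667° lat → SW at lon 52.2583°, lat 39.5583°.
Cell spans 0.00833333° lon × 0.00416667° lat. Centre is SW corner plus half of each.
latitude 39.56042° N, longitude 52.26250° E.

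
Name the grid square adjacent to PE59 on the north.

PF50

Latitude square 9; +1 → 10, wraps to 0, carry into field.
Latitude field E = 4; +1 → 5 = F.
The longitude characters are unchanged.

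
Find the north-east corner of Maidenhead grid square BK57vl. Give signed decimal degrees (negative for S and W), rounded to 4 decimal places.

17.5000, -148.1667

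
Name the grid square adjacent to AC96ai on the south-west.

Longitude subsquare a = 0; −1 → -1, wraps to 23 = x, carry into square.
Longitude square 9; −1 → 8.
Latitude subsquare i = 8; −1 → 7 = h.

AC86xh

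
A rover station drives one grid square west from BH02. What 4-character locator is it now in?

AH92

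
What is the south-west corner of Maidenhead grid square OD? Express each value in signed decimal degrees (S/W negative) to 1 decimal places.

-60.0, 100.0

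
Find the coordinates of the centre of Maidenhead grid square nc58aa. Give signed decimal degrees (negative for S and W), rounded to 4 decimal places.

-61.9792, 90.0417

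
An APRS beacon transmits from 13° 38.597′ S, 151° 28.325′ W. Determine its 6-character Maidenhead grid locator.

Offset from 180°W / 90°S: lon 28.5279°, lat 76.3567°.
Field: 28.5279/20 → 1 → B, 76.3567/10 → 7 → H; chars BH.
Square: 8.5279/2 → 4, 6.3567/1 → 6; chars 46.
Subsquare: 0.5279/0.0833333 → 6 → g, 0.3567/0.0416667 → 8 → i; chars gi.

BH46gi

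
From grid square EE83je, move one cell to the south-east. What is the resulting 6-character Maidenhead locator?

Longitude subsquare j = 9; +1 → 10 = k.
Latitude subsquare e = 4; −1 → 3 = d.

EE83kd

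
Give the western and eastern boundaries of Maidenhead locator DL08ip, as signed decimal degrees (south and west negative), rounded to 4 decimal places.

Field D=3, L=11: +3·20° lon, +11·10° lat → SW at lon -120°, lat 20°.
Square 0, 8: +0·2° lon, +8·1° lat → SW at lon -120°, lat 28°.
Subsquare i=8, p=15: +8·0.0833333° lon, +15·0.0416667° lat → SW at lon -119.333°, lat 28.625°.
Cell spans 0.0833333° lon × 0.0416667° lat.
west -119.3333, east -119.2500.

-119.3333, -119.2500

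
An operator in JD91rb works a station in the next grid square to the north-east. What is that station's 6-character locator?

Longitude subsquare r = 17; +1 → 18 = s.
Latitude subsquare b = 1; +1 → 2 = c.

JD91sc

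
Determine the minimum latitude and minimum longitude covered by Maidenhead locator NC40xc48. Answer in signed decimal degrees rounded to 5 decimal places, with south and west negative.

Field N=13, C=2: +13·20° lon, +2·10° lat → SW at lon 80°, lat -70°.
Square 4, 0: +4·2° lon, +0·1° lat → SW at lon 88°, lat -70°.
Subsquare x=23, c=2: +23·0.0833333° lon, +2·0.0416667° lat → SW at lon 89.9167°, lat -69.9167°.
Extended square 4, 8: +4·0.00833333° lon, +8·0.00416667° lat → SW at lon 89.95°, lat -69.8833°.
latitude -69.88333, longitude 89.95000.

-69.88333, 89.95000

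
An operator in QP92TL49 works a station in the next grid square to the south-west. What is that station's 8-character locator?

QP92tl38

Longitude extended square 4; −1 → 3.
Latitude extended square 9; −1 → 8.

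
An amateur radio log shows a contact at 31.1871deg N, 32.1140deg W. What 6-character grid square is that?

Offset from 180°W / 90°S: lon 147.8860°, lat 121.1871°.
Field (20°×10°, letters A–R): 147.8860/20 → 7 → H, 121.1871/10 → 12 → M; chars HM.
Square (2°×1°, digits 0–9): 7.8860/2 → 3, 1.1871/1 → 1; chars 31.
Subsquare (5′×2.5′, letters a–x): 1.8860/0.0833333 → 22 → w, 0.1871/0.0416667 → 4 → e; chars we.

HM31we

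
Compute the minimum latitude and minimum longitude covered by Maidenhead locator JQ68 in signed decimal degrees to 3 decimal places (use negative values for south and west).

78.000, 12.000

Field J=9, Q=16: +9·20° lon, +16·10° lat → SW at lon 0°, lat 70°.
Square 6, 8: +6·2° lon, +8·1° lat → SW at lon 12°, lat 78°.
latitude 78.000, longitude 12.000.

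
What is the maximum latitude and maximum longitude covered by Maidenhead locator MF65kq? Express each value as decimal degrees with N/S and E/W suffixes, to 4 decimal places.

34.2917° S, 72.9167° E

Field M=12, F=5: +12·20° lon, +5·10° lat → SW at lon 60°, lat -40°.
Square 6, 5: +6·2° lon, +5·1° lat → SW at lon 72°, lat -35°.
Subsquare k=10, q=16: +10·0.0833333° lon, +16·0.0416667° lat → SW at lon 72.8333°, lat -34.3333°.
Cell spans 0.0833333° lon × 0.0416667° lat. NE corner is SW corner plus one full cell.
latitude 34.2917° S, longitude 72.9167° E.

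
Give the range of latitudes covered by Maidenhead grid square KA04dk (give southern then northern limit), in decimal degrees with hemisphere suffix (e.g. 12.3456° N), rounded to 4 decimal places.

85.5833° S, 85.5417° S

Field K=10, A=0: +10·20° lon, +0·10° lat → SW at lon 20°, lat -90°.
Square 0, 4: +0·2° lon, +4·1° lat → SW at lon 20°, lat -86°.
Subsquare d=3, k=10: +3·0.0833333° lon, +10·0.0416667° lat → SW at lon 20.25°, lat -85.5833°.
Cell spans 0.0833333° lon × 0.0416667° lat.
south 85.5833° S, north 85.5417° S.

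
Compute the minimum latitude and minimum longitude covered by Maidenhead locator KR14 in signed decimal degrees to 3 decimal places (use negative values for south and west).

Field K=10, R=17: +10·20° lon, +17·10° lat → SW at lon 20°, lat 80°.
Square 1, 4: +1·2° lon, +4·1° lat → SW at lon 22°, lat 84°.
latitude 84.000, longitude 22.000.

84.000, 22.000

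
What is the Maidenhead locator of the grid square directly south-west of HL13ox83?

HL13ox72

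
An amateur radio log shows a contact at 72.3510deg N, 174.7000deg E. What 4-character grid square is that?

RQ72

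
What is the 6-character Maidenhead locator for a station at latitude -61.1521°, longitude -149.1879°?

Shift to the Maidenhead origin (180°W, 90°S): lon 30.8121, lat 28.8479.
Field: 30.8121/20 → 1 → B, 28.8479/10 → 2 → C; chars BC.
Square: 10.8121/2 → 5, 8.8479/1 → 8; chars 58.
Subsquare: 0.8121/0.0833333 → 9 → j, 0.8479/0.0416667 → 20 → u; chars ju.

BC58ju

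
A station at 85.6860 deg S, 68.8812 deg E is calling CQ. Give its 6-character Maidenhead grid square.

Shift to the Maidenhead origin (180°W, 90°S): lon 248.8812, lat 4.3140.
Field: lon ⌊248.8812/20⌋ = 12 → M; lat ⌊4.3140/10⌋ = 0 → A.
Square: lon ⌊8.8812/2⌋ = 4; lat ⌊4.3140/1⌋ = 4.
Subsquare: lon ⌊0.8812/0.0833333⌋ = 10 → k; lat ⌊0.3140/0.0416667⌋ = 7 → h.

MA44kh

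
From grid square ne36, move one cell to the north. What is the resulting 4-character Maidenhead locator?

NE37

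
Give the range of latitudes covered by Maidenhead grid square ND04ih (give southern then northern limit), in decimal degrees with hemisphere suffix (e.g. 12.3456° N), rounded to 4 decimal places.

55.7083° S, 55.6667° S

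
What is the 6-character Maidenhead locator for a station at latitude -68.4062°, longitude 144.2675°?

Offset from 180°W / 90°S: lon 324.2675°, lat 21.5938°.
Field (20°×10°, letters A–R): 324.2675/20 → 16 → Q, 21.5938/10 → 2 → C; chars QC.
Square (2°×1°, digits 0–9): 4.2675/2 → 2, 1.5938/1 → 1; chars 21.
Subsquare (5′×2.5′, letters a–x): 0.2675/0.0833333 → 3 → d, 0.5938/0.0416667 → 14 → o; chars do.

QC21do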